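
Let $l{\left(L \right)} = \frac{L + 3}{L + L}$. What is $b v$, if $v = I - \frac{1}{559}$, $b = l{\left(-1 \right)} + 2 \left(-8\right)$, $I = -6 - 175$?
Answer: $\frac{1720060}{559} \approx 3077.0$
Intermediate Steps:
$I = -181$ ($I = -6 - 175 = -181$)
$l{\left(L \right)} = \frac{3 + L}{2 L}$
$b = -17$ ($b = \frac{3 - 1}{2 \left(-1\right)} + 2 \left(-8\right) = \frac{1}{2} \left(-1\right) 2 - 16 = -1 - 16 = -17$)
$v = - \frac{101180}{559}$ ($v = -181 - \frac{1}{559} = - \frac{101180}{559} \approx -181.0$)
$b v = \left(-17\right) \left(- \frac{101180}{559}\right) = \frac{1720060}{559}$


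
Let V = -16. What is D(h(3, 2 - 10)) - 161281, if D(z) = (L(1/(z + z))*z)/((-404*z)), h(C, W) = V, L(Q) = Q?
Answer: -2085040767/12928 ≈ -1.6128e+5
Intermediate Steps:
h(C, W) = -16
D(z) = -1/(808*z) (D(z) = (z/(z + z))/((-404*z)) = (z/((2*z)))*(-1/(404*z)) = ((1/(2*z))*z)*(-1/(404*z)) = (-1/(404*z))/2 = -1/(808*z))
D(h(3, 2 - 10)) - 161281 = -1/808/(-16) - 161281 = -1/808*(-1/16) - 161281 = 1/12928 - 161281 = -2085040767/12928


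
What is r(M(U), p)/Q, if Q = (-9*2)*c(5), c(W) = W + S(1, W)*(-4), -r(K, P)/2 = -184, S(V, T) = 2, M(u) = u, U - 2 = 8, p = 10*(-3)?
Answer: 184/27 ≈ 6.8148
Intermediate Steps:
p = -30
U = 10 (U = 2 + 8 = 10)
r(K, P) = 368 (r(K, P) = -2*(-184) = 368)
c(W) = -8 + W (c(W) = W + 2*(-4) = W - 8 = -8 + W)
Q = 54 (Q = (-9*2)*(-8 + 5) = -18*(-3) = 54)
r(M(U), p)/Q = 368/54 = 368*(1/54) = 184/27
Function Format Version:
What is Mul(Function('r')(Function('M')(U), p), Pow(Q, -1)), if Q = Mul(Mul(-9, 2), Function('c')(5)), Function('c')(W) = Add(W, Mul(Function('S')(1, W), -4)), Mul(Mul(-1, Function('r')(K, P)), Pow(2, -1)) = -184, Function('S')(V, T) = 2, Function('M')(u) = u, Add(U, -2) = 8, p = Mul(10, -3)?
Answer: Rational(184, 27) ≈ 6.8148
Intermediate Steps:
p = -30
U = 10 (U = Add(2, 8) = 10)
Function('r')(K, P) = 368 (Function('r')(K, P) = Mul(-2, -184) = 368)
Function('c')(W) = Add(-8, W) (Function('c')(W) = Add(W, Mul(2, -4)) = Add(W, -8) = Add(-8, W))
Q = 54 (Q = Mul(Mul(-9, 2), Add(-8, 5)) = Mul(-18, -3) = 54)
Mul(Function('r')(Function('M')(U), p), Pow(Q, -1)) = Mul(368, Pow(54, -1)) = Mul(368, Rational(1, 54)) = Rational(184, 27)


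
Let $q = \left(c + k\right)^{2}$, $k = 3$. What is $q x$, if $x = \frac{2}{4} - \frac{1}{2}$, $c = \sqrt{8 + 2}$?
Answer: $0$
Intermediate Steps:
$c = \sqrt{10} \approx 3.1623$
$x = 0$ ($x = 2 \cdot \frac{1}{4} - \frac{1}{2} = \frac{1}{2} - \frac{1}{2} = 0$)
$q = \left(3 + \sqrt{10}\right)^{2}$ ($q = \left(\sqrt{10} + 3\right)^{2} = \left(3 + \sqrt{10}\right)^{2} \approx 37.974$)
$q x = \left(3 + \sqrt{10}\right)^{2} \cdot 0 = 0$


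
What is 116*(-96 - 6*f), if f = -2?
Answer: -9744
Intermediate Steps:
116*(-96 - 6*f) = 116*(-96 - 6*(-2)) = 116*(-96 + 12) = 116*(-84) = -9744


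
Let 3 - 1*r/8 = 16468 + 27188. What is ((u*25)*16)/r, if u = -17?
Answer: 850/43653 ≈ 0.019472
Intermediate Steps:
r = -349224 (r = 24 - 8*(16468 + 27188) = 24 - 8*43656 = 24 - 349248 = -349224)
((u*25)*16)/r = (-17*25*16)/(-349224) = -425*16*(-1/349224) = -6800*(-1/349224) = 850/43653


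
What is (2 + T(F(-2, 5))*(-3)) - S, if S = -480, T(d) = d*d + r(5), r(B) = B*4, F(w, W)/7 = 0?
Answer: 422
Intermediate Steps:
F(w, W) = 0 (F(w, W) = 7*0 = 0)
r(B) = 4*B
T(d) = 20 + d**2 (T(d) = d*d + 4*5 = d**2 + 20 = 20 + d**2)
(2 + T(F(-2, 5))*(-3)) - S = (2 + (20 + 0**2)*(-3)) - 1*(-480) = (2 + (20 + 0)*(-3)) + 480 = (2 + 20*(-3)) + 480 = (2 - 60) + 480 = -58 + 480 = 422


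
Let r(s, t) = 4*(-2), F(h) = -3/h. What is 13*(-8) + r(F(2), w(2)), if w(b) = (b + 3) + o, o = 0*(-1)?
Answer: -112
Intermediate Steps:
o = 0
w(b) = 3 + b (w(b) = (b + 3) + 0 = (3 + b) + 0 = 3 + b)
r(s, t) = -8
13*(-8) + r(F(2), w(2)) = 13*(-8) - 8 = -104 - 8 = -112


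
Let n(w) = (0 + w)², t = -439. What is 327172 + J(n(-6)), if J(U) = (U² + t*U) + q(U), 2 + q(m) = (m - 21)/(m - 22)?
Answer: 4377283/14 ≈ 3.1266e+5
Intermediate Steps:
n(w) = w²
q(m) = -2 + (-21 + m)/(-22 + m) (q(m) = -2 + (m - 21)/(m - 22) = -2 + (-21 + m)/(-22 + m))
J(U) = U² - 439*U + (23 - U)/(-22 + U) (J(U) = (U² - 439*U) + (23 - U)/(-22 + U) = U² - 439*U + (23 - U)/(-22 + U))
327172 + J(n(-6)) = 327172 + (23 - 1*(-6)² + (-6)²*(-439 + (-6)²)*(-22 + (-6)²))/(-22 + (-6)²) = 327172 + (23 - 1*36 + 36*(-439 + 36)*(-22 + 36))/(-22 + 36) = 327172 + (23 - 36 + 36*(-403)*14)/14 = 327172 + (23 - 36 - 203112)/14 = 327172 + (1/14)*(-203125) = 327172 - 203125/14 = 4377283/14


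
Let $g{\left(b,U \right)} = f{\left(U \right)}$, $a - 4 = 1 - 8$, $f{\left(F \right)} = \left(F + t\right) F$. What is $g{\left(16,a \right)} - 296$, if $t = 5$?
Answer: $-302$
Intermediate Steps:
$f{\left(F \right)} = F \left(5 + F\right)$ ($f{\left(F \right)} = \left(F + 5\right) F = \left(5 + F\right) F = F \left(5 + F\right)$)
$a = -3$ ($a = 4 + \left(1 - 8\right) = 4 - 7 = -3$)
$g{\left(b,U \right)} = U \left(5 + U\right)$
$g{\left(16,a \right)} - 296 = - 3 \left(5 - 3\right) - 296 = \left(-3\right) 2 - 296 = -6 - 296 = -302$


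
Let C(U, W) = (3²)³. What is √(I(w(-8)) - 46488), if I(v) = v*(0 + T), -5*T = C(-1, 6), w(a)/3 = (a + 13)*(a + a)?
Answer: 2*I*√2874 ≈ 107.22*I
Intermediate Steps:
C(U, W) = 729 (C(U, W) = 9³ = 729)
w(a) = 6*a*(13 + a) (w(a) = 3*((a + 13)*(a + a)) = 3*((13 + a)*(2*a)) = 3*(2*a*(13 + a)) = 6*a*(13 + a))
T = -729/5 (T = -⅕*729 = -729/5 ≈ -145.80)
I(v) = -729*v/5 (I(v) = v*(0 - 729/5) = v*(-729/5) = -729*v/5)
√(I(w(-8)) - 46488) = √(-4374*(-8)*(13 - 8)/5 - 46488) = √(-4374*(-8)*5/5 - 46488) = √(-729/5*(-240) - 46488) = √(34992 - 46488) = √(-11496) = 2*I*√2874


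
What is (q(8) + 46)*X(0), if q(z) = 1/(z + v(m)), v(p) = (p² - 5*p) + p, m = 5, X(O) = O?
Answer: 0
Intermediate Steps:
v(p) = p² - 4*p
q(z) = 1/(5 + z) (q(z) = 1/(z + 5*(-4 + 5)) = 1/(z + 5*1) = 1/(z + 5) = 1/(5 + z))
(q(8) + 46)*X(0) = (1/(5 + 8) + 46)*0 = (1/13 + 46)*0 = (599/13)*0 = 0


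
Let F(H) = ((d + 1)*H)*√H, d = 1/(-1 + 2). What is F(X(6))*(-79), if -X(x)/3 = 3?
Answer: 4266*I ≈ 4266.0*I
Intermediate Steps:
X(x) = -9 (X(x) = -3*3 = -9)
d = 1 (d = 1/1 = 1)
F(H) = 2*H^(3/2) (F(H) = ((1 + 1)*H)*√H = (2*H)*√H = 2*H^(3/2))
F(X(6))*(-79) = (2*(-9)^(3/2))*(-79) = (2*(-27*I))*(-79) = -54*I*(-79) = 4266*I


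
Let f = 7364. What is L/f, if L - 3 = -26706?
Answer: -26703/7364 ≈ -3.6262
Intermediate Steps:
L = -26703 (L = 3 - 26706 = -26703)
L/f = -26703/7364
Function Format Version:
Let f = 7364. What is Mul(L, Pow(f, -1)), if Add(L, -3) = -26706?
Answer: Rational(-26703, 7364) ≈ -3.6262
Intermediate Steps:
L = -26703 (L = Add(3, -26706) = -26703)
Mul(L, Pow(f, -1)) = Mul(-26703, Pow(7364, -1)) = Mul(-26703, Rational(1, 7364)) = Rational(-26703, 7364)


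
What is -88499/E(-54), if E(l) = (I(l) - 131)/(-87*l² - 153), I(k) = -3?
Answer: -22465028655/134 ≈ -1.6765e+8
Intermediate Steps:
E(l) = -134/(-153 - 87*l²) (E(l) = (-3 - 131)/(-87*l² - 153) = -134/(-153 - 87*l²))
-88499/E(-54) = -88499/(134/(3*(51 + 29*(-54)²))) = -88499/(134/(3*(51 + 29*2916))) = -88499/(134/(3*(51 + 84564))) = -88499/((134/3)/84615) = -88499/((134/3)*(1/84615)) = -88499/134/253845 = -88499*253845/134 = -22465028655/134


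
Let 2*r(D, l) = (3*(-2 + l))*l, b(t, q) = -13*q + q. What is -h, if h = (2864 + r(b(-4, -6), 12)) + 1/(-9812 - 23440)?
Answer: -101219087/33252 ≈ -3044.0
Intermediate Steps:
b(t, q) = -12*q
r(D, l) = l*(-6 + 3*l)/2 (r(D, l) = ((3*(-2 + l))*l)/2 = ((-6 + 3*l)*l)/2 = (l*(-6 + 3*l))/2 = l*(-6 + 3*l)/2)
h = 101219087/33252 (h = (2864 + (3/2)*12*(-2 + 12)) + 1/(-9812 - 23440) = (2864 + (3/2)*12*10) + 1/(-33252) = (2864 + 180) - 1/33252 = 3044 - 1/33252 = 101219087/33252 ≈ 3044.0)
-h = -1*101219087/33252 = -101219087/33252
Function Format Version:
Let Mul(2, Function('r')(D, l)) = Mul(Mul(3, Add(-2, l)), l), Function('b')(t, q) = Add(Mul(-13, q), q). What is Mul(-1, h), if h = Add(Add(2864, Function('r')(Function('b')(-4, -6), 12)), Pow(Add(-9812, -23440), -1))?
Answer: Rational(-101219087, 33252) ≈ -3044.0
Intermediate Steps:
Function('b')(t, q) = Mul(-12, q)
Function('r')(D, l) = Mul(Rational(1, 2), l, Add(-6, Mul(3, l))) (Function('r')(D, l) = Mul(Rational(1, 2), Mul(Mul(3, Add(-2, l)), l)) = Mul(Rational(1, 2), Mul(Add(-6, Mul(3, l)), l)) = Mul(Rational(1, 2), Mul(l, Add(-6, Mul(3, l)))) = Mul(Rational(1, 2), l, Add(-6, Mul(3, l))))
h = Rational(101219087, 33252) (h = Add(Add(2864, Mul(Rational(3, 2), 12, Add(-2, 12))), Pow(Add(-9812, -23440), -1)) = Add(Add(2864, Mul(Rational(3, 2), 12, 10)), Pow(-33252, -1)) = Add(Add(2864, 180), Rational(-1, 33252)) = Add(3044, Rational(-1, 33252)) = Rational(101219087, 33252) ≈ 3044.0)
Mul(-1, h) = Mul(-1, Rational(101219087, 33252)) = Rational(-101219087, 33252)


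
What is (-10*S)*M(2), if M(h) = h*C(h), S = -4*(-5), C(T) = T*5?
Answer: -4000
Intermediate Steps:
C(T) = 5*T
S = 20
M(h) = 5*h² (M(h) = h*(5*h) = 5*h²)
(-10*S)*M(2) = (-10*20)*(5*2²) = -1000*4 = -200*20 = -4000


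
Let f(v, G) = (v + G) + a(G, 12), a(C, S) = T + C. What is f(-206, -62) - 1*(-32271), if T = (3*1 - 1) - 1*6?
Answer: 31937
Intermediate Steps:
T = -4 (T = (3 - 1) - 6 = 2 - 6 = -4)
a(C, S) = -4 + C
f(v, G) = -4 + v + 2*G (f(v, G) = (v + G) + (-4 + G) = (G + v) + (-4 + G) = -4 + v + 2*G)
f(-206, -62) - 1*(-32271) = (-4 - 206 + 2*(-62)) - 1*(-32271) = (-4 - 206 - 124) + 32271 = -334 + 32271 = 31937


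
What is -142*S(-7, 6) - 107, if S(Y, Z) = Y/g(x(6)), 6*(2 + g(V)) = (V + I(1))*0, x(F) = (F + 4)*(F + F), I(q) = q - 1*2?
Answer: -604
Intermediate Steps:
I(q) = -2 + q (I(q) = q - 2 = -2 + q)
x(F) = 2*F*(4 + F) (x(F) = (4 + F)*(2*F) = 2*F*(4 + F))
g(V) = -2 (g(V) = -2 + ((V + (-2 + 1))*0)/6 = -2 + ((V - 1)*0)/6 = -2 + ((-1 + V)*0)/6 = -2 + (1/6)*0 = -2 + 0 = -2)
S(Y, Z) = -Y/2 (S(Y, Z) = Y/(-2) = Y*(-1/2) = -Y/2)
-142*S(-7, 6) - 107 = -(-71)*(-7) - 107 = -142*7/2 - 107 = -497 - 107 = -604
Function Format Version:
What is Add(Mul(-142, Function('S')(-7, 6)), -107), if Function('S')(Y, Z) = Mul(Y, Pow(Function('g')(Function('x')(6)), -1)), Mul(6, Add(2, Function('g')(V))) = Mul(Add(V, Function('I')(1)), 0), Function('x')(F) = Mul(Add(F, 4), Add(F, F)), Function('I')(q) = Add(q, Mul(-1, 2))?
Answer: -604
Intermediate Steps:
Function('I')(q) = Add(-2, q) (Function('I')(q) = Add(q, -2) = Add(-2, q))
Function('x')(F) = Mul(2, F, Add(4, F)) (Function('x')(F) = Mul(Add(4, F), Mul(2, F)) = Mul(2, F, Add(4, F)))
Function('g')(V) = -2 (Function('g')(V) = Add(-2, Mul(Rational(1, 6), Mul(Add(V, Add(-2, 1)), 0))) = Add(-2, Mul(Rational(1, 6), Mul(Add(V, -1), 0))) = Add(-2, Mul(Rational(1, 6), Mul(Add(-1, V), 0))) = Add(-2, Mul(Rational(1, 6), 0)) = Add(-2, 0) = -2)
Function('S')(Y, Z) = Mul(Rational(-1, 2), Y) (Function('S')(Y, Z) = Mul(Y, Pow(-2, -1)) = Mul(Y, Rational(-1, 2)) = Mul(Rational(-1, 2), Y))
Add(Mul(-142, Function('S')(-7, 6)), -107) = Add(Mul(-142, Mul(Rational(-1, 2), -7)), -107) = Add(Mul(-142, Rational(7, 2)), -107) = Add(-497, -107) = -604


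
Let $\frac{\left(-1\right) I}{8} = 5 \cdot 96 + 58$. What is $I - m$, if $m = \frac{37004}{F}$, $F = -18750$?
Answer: $- \frac{40331498}{9375} \approx -4302.0$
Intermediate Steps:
$m = - \frac{18502}{9375}$ ($m = \frac{37004}{-18750} = 37004 \left(- \frac{1}{18750}\right) = - \frac{18502}{9375} \approx -1.9735$)
$I = -4304$ ($I = - 8 \left(5 \cdot 96 + 58\right) = - 8 \left(480 + 58\right) = \left(-8\right) 538 = -4304$)
$I - m = -4304 - - \frac{18502}{9375} = -4304 + \frac{18502}{9375} = - \frac{40331498}{9375}$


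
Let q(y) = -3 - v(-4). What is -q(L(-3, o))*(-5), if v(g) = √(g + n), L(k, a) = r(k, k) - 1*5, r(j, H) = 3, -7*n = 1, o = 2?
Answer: -15 - 5*I*√203/7 ≈ -15.0 - 10.177*I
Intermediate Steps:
n = -⅐ (n = -⅐*1 = -⅐ ≈ -0.14286)
L(k, a) = -2 (L(k, a) = 3 - 1*5 = 3 - 5 = -2)
v(g) = √(-⅐ + g) (v(g) = √(g - ⅐) = √(-⅐ + g))
q(y) = -3 - I*√203/7 (q(y) = -3 - √(-7 + 49*(-4))/7 = -3 - √(-7 - 196)/7 = -3 - √(-203)/7 = -3 - I*√203/7)
-q(L(-3, o))*(-5) = -(-3 - I*√203/7)*(-5) = (3 + I*√203/7)*(-5) = -15 - 5*I*√203/7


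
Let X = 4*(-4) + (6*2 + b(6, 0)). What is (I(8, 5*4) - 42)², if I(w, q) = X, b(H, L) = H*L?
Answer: 2116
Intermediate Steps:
X = -4 (X = 4*(-4) + (6*2 + 6*0) = -16 + (12 + 0) = -16 + 12 = -4)
I(w, q) = -4
(I(8, 5*4) - 42)² = (-4 - 42)² = (-46)² = 2116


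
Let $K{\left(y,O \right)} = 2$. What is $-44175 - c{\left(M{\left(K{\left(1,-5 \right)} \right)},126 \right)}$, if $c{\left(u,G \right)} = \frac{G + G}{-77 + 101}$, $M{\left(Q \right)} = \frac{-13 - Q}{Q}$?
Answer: $- \frac{88371}{2} \approx -44186.0$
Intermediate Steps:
$M{\left(Q \right)} = \frac{-13 - Q}{Q}$
$c{\left(u,G \right)} = \frac{G}{12}$ ($c{\left(u,G \right)} = \frac{2 G}{24} = 2 G \frac{1}{24} = \frac{G}{12}$)
$-44175 - c{\left(M{\left(K{\left(1,-5 \right)} \right)},126 \right)} = -44175 - \frac{1}{12} \cdot 126 = -44175 - \frac{21}{2} = - \frac{88371}{2}$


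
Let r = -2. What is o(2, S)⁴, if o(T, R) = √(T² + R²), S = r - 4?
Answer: 1600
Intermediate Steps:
S = -6 (S = -2 - 4 = -6)
o(T, R) = √(R² + T²)
o(2, S)⁴ = (√((-6)² + 2²))⁴ = (√(36 + 4))⁴ = (√40)⁴ = (2*√10)⁴ = 1600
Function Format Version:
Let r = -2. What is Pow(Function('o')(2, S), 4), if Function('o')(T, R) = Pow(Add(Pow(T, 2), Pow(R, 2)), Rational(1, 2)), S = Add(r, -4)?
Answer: 1600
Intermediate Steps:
S = -6 (S = Add(-2, -4) = -6)
Function('o')(T, R) = Pow(Add(Pow(R, 2), Pow(T, 2)), Rational(1, 2))
Pow(Function('o')(2, S), 4) = Pow(Pow(Add(Pow(-6, 2), Pow(2, 2)), Rational(1, 2)), 4) = Pow(Pow(Add(36, 4), Rational(1, 2)), 4) = Pow(Pow(40, Rational(1, 2)), 4) = Pow(Mul(2, Pow(10, Rational(1, 2))), 4) = 1600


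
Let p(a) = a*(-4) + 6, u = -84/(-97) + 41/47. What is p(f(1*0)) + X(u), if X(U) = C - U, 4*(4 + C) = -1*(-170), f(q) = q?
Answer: 389901/9118 ≈ 42.762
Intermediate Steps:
u = 7925/4559 (u = -84*(-1/97) + 41*(1/47) = 84/97 + 41/47 = 7925/4559 ≈ 1.7383)
C = 77/2 (C = -4 + (-1*(-170))/4 = -4 + (1/4)*170 = -4 + 85/2 = 77/2 ≈ 38.500)
p(a) = 6 - 4*a (p(a) = -4*a + 6 = 6 - 4*a)
X(U) = 77/2 - U
p(f(1*0)) + X(u) = (6 - 4*0) + (77/2 - 1*7925/4559) = (6 - 4*0) + (77/2 - 7925/4559) = (6 + 0) + 335193/9118 = 6 + 335193/9118 = 389901/9118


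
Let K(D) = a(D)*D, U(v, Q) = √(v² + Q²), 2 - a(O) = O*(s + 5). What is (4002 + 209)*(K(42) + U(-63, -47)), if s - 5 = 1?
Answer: -81356520 + 4211*√6178 ≈ -8.1026e+7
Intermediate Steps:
s = 6 (s = 5 + 1 = 6)
a(O) = 2 - 11*O (a(O) = 2 - O*(6 + 5) = 2 - O*11 = 2 - 11*O)
U(v, Q) = √(Q² + v²)
K(D) = D*(2 - 11*D) (K(D) = (2 - 11*D)*D = D*(2 - 11*D))
(4002 + 209)*(K(42) + U(-63, -47)) = (4002 + 209)*(42*(2 - 11*42) + √((-47)² + (-63)²)) = 4211*(42*(2 - 462) + √(2209 + 3969)) = 4211*(42*(-460) + √6178) = 4211*(-19320 + √6178) = -81356520 + 4211*√6178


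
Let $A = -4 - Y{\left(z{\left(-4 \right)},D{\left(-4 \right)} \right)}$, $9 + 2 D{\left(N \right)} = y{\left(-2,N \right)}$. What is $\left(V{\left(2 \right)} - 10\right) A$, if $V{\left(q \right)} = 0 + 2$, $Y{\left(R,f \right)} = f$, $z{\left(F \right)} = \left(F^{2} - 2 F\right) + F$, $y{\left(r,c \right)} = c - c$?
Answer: $-4$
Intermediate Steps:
$y{\left(r,c \right)} = 0$
$z{\left(F \right)} = F^{2} - F$
$D{\left(N \right)} = - \frac{9}{2}$ ($D{\left(N \right)} = - \frac{9}{2} + \frac{1}{2} \cdot 0 = - \frac{9}{2} + 0 = - \frac{9}{2}$)
$V{\left(q \right)} = 2$
$A = \frac{1}{2}$ ($A = -4 - - \frac{9}{2} = -4 + \frac{9}{2} = \frac{1}{2} \approx 0.5$)
$\left(V{\left(2 \right)} - 10\right) A = \left(2 - 10\right) \frac{1}{2} = \left(-8\right) \frac{1}{2} = -4$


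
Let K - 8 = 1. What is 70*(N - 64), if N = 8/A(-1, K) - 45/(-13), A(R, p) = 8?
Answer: -54180/13 ≈ -4167.7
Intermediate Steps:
K = 9 (K = 8 + 1 = 9)
N = 58/13 (N = 8/8 - 45/(-13) = 8*(⅛) - 45*(-1/13) = 1 + 45/13 = 58/13 ≈ 4.4615)
70*(N - 64) = 70*(58/13 - 64) = 70*(-774/13) = -54180/13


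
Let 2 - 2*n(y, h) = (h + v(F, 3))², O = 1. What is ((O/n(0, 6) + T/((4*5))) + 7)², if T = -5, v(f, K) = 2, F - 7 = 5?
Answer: 693889/15376 ≈ 45.128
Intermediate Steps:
F = 12 (F = 7 + 5 = 12)
n(y, h) = 1 - (2 + h)²/2 (n(y, h) = 1 - (h + 2)²/2 = 1 - (2 + h)²/2)
((O/n(0, 6) + T/((4*5))) + 7)² = ((1/(1 - (2 + 6)²/2) - 5/(4*5)) + 7)² = ((1/(1 - ½*8²) - 5/20) + 7)² = ((1/(1 - ½*64) - 5*1/20) + 7)² = ((1/(1 - 32) - ¼) + 7)² = ((1/(-31) - ¼) + 7)² = ((1*(-1/31) - ¼) + 7)² = ((-1/31 - ¼) + 7)² = (-35/124 + 7)² = (833/124)² = 693889/15376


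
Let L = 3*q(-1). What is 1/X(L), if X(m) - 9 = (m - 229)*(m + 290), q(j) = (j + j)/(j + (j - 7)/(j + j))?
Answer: -1/66519 ≈ -1.5033e-5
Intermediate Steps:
q(j) = 2*j/(j + (-7 + j)/(2*j)) (q(j) = (2*j)/(j + (-7 + j)/((2*j))) = (2*j)/(j + (-7 + j)*(1/(2*j))) = (2*j)/(j + (-7 + j)/(2*j)) = 2*j/(j + (-7 + j)/(2*j)))
L = -2 (L = 3*(4*(-1)²/(-7 - 1 + 2*(-1)²)) = 3*(4*1/(-7 - 1 + 2*1)) = 3*(4*1/(-7 - 1 + 2)) = 3*(4*1/(-6)) = 3*(4*1*(-⅙)) = 3*(-⅔) = -2)
X(m) = 9 + (-229 + m)*(290 + m) (X(m) = 9 + (m - 229)*(m + 290) = 9 + (-229 + m)*(290 + m))
1/X(L) = 1/(-66401 + (-2)² + 61*(-2)) = 1/(-66401 + 4 - 122) = 1/(-66519) = -1/66519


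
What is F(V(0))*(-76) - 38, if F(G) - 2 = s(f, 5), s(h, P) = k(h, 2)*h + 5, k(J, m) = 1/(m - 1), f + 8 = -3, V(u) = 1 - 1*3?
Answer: 266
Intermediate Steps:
V(u) = -2 (V(u) = 1 - 3 = -2)
f = -11 (f = -8 - 3 = -11)
k(J, m) = 1/(-1 + m)
s(h, P) = 5 + h (s(h, P) = h/(-1 + 2) + 5 = h/1 + 5 = 1*h + 5 = h + 5 = 5 + h)
F(G) = -4 (F(G) = 2 + (5 - 11) = 2 - 6 = -4)
F(V(0))*(-76) - 38 = -4*(-76) - 38 = 304 - 38 = 266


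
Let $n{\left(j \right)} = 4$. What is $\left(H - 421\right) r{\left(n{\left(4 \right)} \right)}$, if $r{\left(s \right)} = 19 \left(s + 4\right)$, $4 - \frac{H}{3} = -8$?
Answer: $-58520$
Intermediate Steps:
$H = 36$ ($H = 12 - -24 = 12 + 24 = 36$)
$r{\left(s \right)} = 76 + 19 s$ ($r{\left(s \right)} = 19 \left(4 + s\right) = 76 + 19 s$)
$\left(H - 421\right) r{\left(n{\left(4 \right)} \right)} = \left(36 - 421\right) \left(76 + 19 \cdot 4\right) = - 385 \left(76 + 76\right) = \left(-385\right) 152 = -58520$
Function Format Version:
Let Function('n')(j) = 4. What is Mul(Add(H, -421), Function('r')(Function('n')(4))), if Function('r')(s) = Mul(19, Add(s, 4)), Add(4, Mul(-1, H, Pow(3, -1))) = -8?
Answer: -58520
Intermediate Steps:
H = 36 (H = Add(12, Mul(-3, -8)) = Add(12, 24) = 36)
Function('r')(s) = Add(76, Mul(19, s)) (Function('r')(s) = Mul(19, Add(4, s)) = Add(76, Mul(19, s)))
Mul(Add(H, -421), Function('r')(Function('n')(4))) = Mul(Add(36, -421), Add(76, Mul(19, 4))) = Mul(-385, Add(76, 76)) = Mul(-385, 152) = -58520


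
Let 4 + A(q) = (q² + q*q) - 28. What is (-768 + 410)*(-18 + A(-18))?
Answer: -214084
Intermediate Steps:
A(q) = -32 + 2*q² (A(q) = -4 + ((q² + q*q) - 28) = -4 + ((q² + q²) - 28) = -4 + (2*q² - 28) = -4 + (-28 + 2*q²) = -32 + 2*q²)
(-768 + 410)*(-18 + A(-18)) = (-768 + 410)*(-18 + (-32 + 2*(-18)²)) = -358*(-18 + (-32 + 2*324)) = -358*(-18 + (-32 + 648)) = -358*(-18 + 616) = -358*598 = -214084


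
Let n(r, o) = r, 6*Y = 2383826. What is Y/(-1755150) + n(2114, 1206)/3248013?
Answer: -1286739252523/5700750016950 ≈ -0.22571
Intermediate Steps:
Y = 1191913/3 (Y = (⅙)*2383826 = 1191913/3 ≈ 3.9730e+5)
Y/(-1755150) + n(2114, 1206)/3248013 = (1191913/3)/(-1755150) + 2114/3248013 = (1191913/3)*(-1/1755150) + 2114*(1/3248013) = -1191913/5265450 + 2114/3248013 = -1286739252523/5700750016950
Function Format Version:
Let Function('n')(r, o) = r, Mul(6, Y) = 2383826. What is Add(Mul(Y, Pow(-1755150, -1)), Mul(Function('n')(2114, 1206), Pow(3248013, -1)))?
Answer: Rational(-1286739252523, 5700750016950) ≈ -0.22571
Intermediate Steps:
Y = Rational(1191913, 3) (Y = Mul(Rational(1, 6), 2383826) = Rational(1191913, 3) ≈ 3.9730e+5)
Add(Mul(Y, Pow(-1755150, -1)), Mul(Function('n')(2114, 1206), Pow(3248013, -1))) = Add(Mul(Rational(1191913, 3), Pow(-1755150, -1)), Mul(2114, Pow(3248013, -1))) = Add(Mul(Rational(1191913, 3), Rational(-1, 1755150)), Mul(2114, Rational(1, 3248013))) = Add(Rational(-1191913, 5265450), Rational(2114, 3248013)) = Rational(-1286739252523, 5700750016950)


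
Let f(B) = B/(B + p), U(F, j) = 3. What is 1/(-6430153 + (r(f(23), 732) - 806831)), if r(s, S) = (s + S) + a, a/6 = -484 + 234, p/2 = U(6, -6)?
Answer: -29/209894785 ≈ -1.3816e-7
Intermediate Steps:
p = 6 (p = 2*3 = 6)
f(B) = B/(6 + B) (f(B) = B/(B + 6) = B/(6 + B))
a = -1500 (a = 6*(-484 + 234) = 6*(-250) = -1500)
r(s, S) = -1500 + S + s (r(s, S) = (s + S) - 1500 = (S + s) - 1500 = -1500 + S + s)
1/(-6430153 + (r(f(23), 732) - 806831)) = 1/(-6430153 + ((-1500 + 732 + 23/(6 + 23)) - 806831)) = 1/(-6430153 + ((-1500 + 732 + 23/29) - 806831)) = 1/(-6430153 + (-22249/29 - 806831)) = 1/(-6430153 - 23420348/29) = 1/(-209894785/29) = -29/209894785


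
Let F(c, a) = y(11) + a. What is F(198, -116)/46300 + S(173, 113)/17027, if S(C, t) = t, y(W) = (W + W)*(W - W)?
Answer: 814192/197087525 ≈ 0.0041311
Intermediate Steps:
y(W) = 0 (y(W) = (2*W)*0 = 0)
F(c, a) = a (F(c, a) = 0 + a = a)
F(198, -116)/46300 + S(173, 113)/17027 = -116/46300 + 113/17027 = -116*1/46300 + 113*(1/17027) = -29/11575 + 113/17027 = 814192/197087525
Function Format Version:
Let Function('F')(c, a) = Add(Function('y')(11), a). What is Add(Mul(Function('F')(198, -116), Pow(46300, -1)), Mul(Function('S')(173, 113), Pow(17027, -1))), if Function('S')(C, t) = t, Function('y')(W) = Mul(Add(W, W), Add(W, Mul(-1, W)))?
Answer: Rational(814192, 197087525) ≈ 0.0041311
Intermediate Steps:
Function('y')(W) = 0 (Function('y')(W) = Mul(Mul(2, W), 0) = 0)
Function('F')(c, a) = a (Function('F')(c, a) = Add(0, a) = a)
Add(Mul(Function('F')(198, -116), Pow(46300, -1)), Mul(Function('S')(173, 113), Pow(17027, -1))) = Add(Mul(-116, Pow(46300, -1)), Mul(113, Pow(17027, -1))) = Add(Mul(-116, Rational(1, 46300)), Mul(113, Rational(1, 17027))) = Add(Rational(-29, 11575), Rational(113, 17027)) = Rational(814192, 197087525)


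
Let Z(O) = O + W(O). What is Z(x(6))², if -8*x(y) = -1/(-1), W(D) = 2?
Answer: 225/64 ≈ 3.5156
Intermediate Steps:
x(y) = -⅛ (x(y) = -(-1)/(8*(-1)) = -(-1)*(-1)/8 = -⅛*1 = -⅛)
Z(O) = 2 + O (Z(O) = O + 2 = 2 + O)
Z(x(6))² = (2 - ⅛)² = (15/8)² = 225/64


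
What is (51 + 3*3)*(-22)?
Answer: -1320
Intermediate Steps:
(51 + 3*3)*(-22) = (51 + 9)*(-22) = 60*(-22) = -1320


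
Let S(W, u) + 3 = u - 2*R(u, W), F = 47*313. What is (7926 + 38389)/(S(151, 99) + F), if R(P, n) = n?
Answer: 9263/2901 ≈ 3.1930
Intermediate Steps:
F = 14711
S(W, u) = -3 + u - 2*W (S(W, u) = -3 + (u - 2*W) = -3 + u - 2*W)
(7926 + 38389)/(S(151, 99) + F) = (7926 + 38389)/((-3 + 99 - 2*151) + 14711) = 46315/((-3 + 99 - 302) + 14711) = 46315/(-206 + 14711) = 46315/14505 = 46315*(1/14505) = 9263/2901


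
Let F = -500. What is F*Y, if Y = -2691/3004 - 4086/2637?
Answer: 269034875/220043 ≈ 1222.6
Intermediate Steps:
Y = -2152279/880172 (Y = -2691*1/3004 - 4086*1/2637 = -2691/3004 - 454/293 = -2152279/880172 ≈ -2.4453)
F*Y = -500*(-2152279/880172) = 269034875/220043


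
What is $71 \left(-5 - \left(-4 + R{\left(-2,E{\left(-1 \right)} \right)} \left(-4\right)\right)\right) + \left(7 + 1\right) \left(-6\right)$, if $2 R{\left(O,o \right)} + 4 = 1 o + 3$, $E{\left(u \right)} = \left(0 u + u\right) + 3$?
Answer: $23$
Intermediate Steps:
$E{\left(u \right)} = 3 + u$ ($E{\left(u \right)} = \left(0 + u\right) + 3 = u + 3 = 3 + u$)
$R{\left(O,o \right)} = - \frac{1}{2} + \frac{o}{2}$ ($R{\left(O,o \right)} = -2 + \frac{1 o + 3}{2} = -2 + \frac{o + 3}{2} = -2 + \frac{3 + o}{2} = -2 + \left(\frac{3}{2} + \frac{o}{2}\right) = - \frac{1}{2} + \frac{o}{2}$)
$71 \left(-5 - \left(-4 + R{\left(-2,E{\left(-1 \right)} \right)} \left(-4\right)\right)\right) + \left(7 + 1\right) \left(-6\right) = 71 \left(-5 - \left(-4 + \left(- \frac{1}{2} + \frac{3 - 1}{2}\right) \left(-4\right)\right)\right) + \left(7 + 1\right) \left(-6\right) = 71 \left(-5 - \left(-4 + \left(- \frac{1}{2} + \frac{1}{2} \cdot 2\right) \left(-4\right)\right)\right) + 8 \left(-6\right) = 71 \left(-5 - \left(-4 + \left(- \frac{1}{2} + 1\right) \left(-4\right)\right)\right) - 48 = 71 \left(-5 - \left(-4 + \frac{1}{2} \left(-4\right)\right)\right) - 48 = 71 \left(-5 - \left(-4 - 2\right)\right) - 48 = 71 \left(-5 - -6\right) - 48 = 71 \left(-5 + 6\right) - 48 = 71 \cdot 1 - 48 = 71 - 48 = 23$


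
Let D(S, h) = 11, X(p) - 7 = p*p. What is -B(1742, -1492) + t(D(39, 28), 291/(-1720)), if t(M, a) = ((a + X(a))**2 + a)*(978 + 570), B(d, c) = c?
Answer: 3768831394175689/50884480000 ≈ 74066.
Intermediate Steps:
X(p) = 7 + p**2 (X(p) = 7 + p*p = 7 + p**2)
t(M, a) = 1548*a + 1548*(7 + a + a**2)**2 (t(M, a) = ((a + (7 + a**2))**2 + a)*(978 + 570) = ((7 + a + a**2)**2 + a)*1548 = (a + (7 + a + a**2)**2)*1548 = 1548*a + 1548*(7 + a + a**2)**2)
-B(1742, -1492) + t(D(39, 28), 291/(-1720)) = -1*(-1492) + (1548*(291/(-1720)) + 1548*(7 + 291/(-1720) + (291/(-1720))**2)**2) = 1492 + (1548*(291*(-1/1720)) + 1548*(7 + 291*(-1/1720) + (291*(-1/1720))**2)**2) = 1492 + (1548*(-291/1720) + 1548*(7 - 291/1720 + (-291/1720)**2)**2) = 1492 + (-2619/10 + 1548*(7 - 291/1720 + 84681/2958400)**2) = 1492 + (-2619/10 + 1548*(20292961/2958400)**2) = 1492 + (-2619/10 + 1548*(411804266147521/8752130560000)) = 1492 + (-2619/10 + 3706238395327689/50884480000) = 1492 + 3692911750015689/50884480000 = 3768831394175689/50884480000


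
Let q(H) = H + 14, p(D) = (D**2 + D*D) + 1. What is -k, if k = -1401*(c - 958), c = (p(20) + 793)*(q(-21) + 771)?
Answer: 1704818058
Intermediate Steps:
p(D) = 1 + 2*D**2 (p(D) = (D**2 + D**2) + 1 = 2*D**2 + 1 = 1 + 2*D**2)
q(H) = 14 + H
c = 1217816 (c = ((1 + 2*20**2) + 793)*((14 - 21) + 771) = ((1 + 2*400) + 793)*(-7 + 771) = ((1 + 800) + 793)*764 = (801 + 793)*764 = 1594*764 = 1217816)
k = -1704818058 (k = -1401*(1217816 - 958) = -1401*1216858 = -1704818058)
-k = -1*(-1704818058) = 1704818058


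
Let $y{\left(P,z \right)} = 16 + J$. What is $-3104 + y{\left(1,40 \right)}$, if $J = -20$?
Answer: $-3108$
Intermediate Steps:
$y{\left(P,z \right)} = -4$ ($y{\left(P,z \right)} = 16 - 20 = -4$)
$-3104 + y{\left(1,40 \right)} = -3104 - 4 = -3108$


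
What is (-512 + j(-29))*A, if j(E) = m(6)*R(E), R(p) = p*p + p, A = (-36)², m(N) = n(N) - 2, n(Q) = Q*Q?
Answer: 35116416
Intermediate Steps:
n(Q) = Q²
m(N) = -2 + N² (m(N) = N² - 2 = -2 + N²)
A = 1296
R(p) = p + p² (R(p) = p² + p = p + p²)
j(E) = 34*E*(1 + E) (j(E) = (-2 + 6²)*(E*(1 + E)) = (-2 + 36)*(E*(1 + E)) = 34*(E*(1 + E)) = 34*E*(1 + E))
(-512 + j(-29))*A = (-512 + 34*(-29)*(1 - 29))*1296 = (-512 + 34*(-29)*(-28))*1296 = (-512 + 27608)*1296 = 27096*1296 = 35116416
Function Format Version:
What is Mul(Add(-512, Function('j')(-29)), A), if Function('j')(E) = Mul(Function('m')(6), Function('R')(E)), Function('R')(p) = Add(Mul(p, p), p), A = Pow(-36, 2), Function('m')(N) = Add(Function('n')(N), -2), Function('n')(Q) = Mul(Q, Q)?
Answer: 35116416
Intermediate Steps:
Function('n')(Q) = Pow(Q, 2)
Function('m')(N) = Add(-2, Pow(N, 2)) (Function('m')(N) = Add(Pow(N, 2), -2) = Add(-2, Pow(N, 2)))
A = 1296
Function('R')(p) = Add(p, Pow(p, 2)) (Function('R')(p) = Add(Pow(p, 2), p) = Add(p, Pow(p, 2)))
Function('j')(E) = Mul(34, E, Add(1, E)) (Function('j')(E) = Mul(Add(-2, Pow(6, 2)), Mul(E, Add(1, E))) = Mul(Add(-2, 36), Mul(E, Add(1, E))) = Mul(34, Mul(E, Add(1, E))) = Mul(34, E, Add(1, E)))
Mul(Add(-512, Function('j')(-29)), A) = Mul(Add(-512, Mul(34, -29, Add(1, -29))), 1296) = Mul(Add(-512, Mul(34, -29, -28)), 1296) = Mul(Add(-512, 27608), 1296) = Mul(27096, 1296) = 35116416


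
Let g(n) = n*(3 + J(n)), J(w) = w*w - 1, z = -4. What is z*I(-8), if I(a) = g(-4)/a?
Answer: -36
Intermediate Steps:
J(w) = -1 + w**2 (J(w) = w**2 - 1 = -1 + w**2)
g(n) = n*(2 + n**2) (g(n) = n*(3 + (-1 + n**2)) = n*(2 + n**2))
I(a) = -72/a (I(a) = (-4*(2 + (-4)**2))/a = (-4*(2 + 16))/a = (-4*18)/a = -72/a)
z*I(-8) = -(-288)/(-8) = -(-288)*(-1)/8 = -4*9 = -36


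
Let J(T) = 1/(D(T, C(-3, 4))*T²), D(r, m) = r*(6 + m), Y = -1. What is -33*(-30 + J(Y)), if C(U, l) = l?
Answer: 9933/10 ≈ 993.30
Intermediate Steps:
J(T) = 1/(10*T³) (J(T) = 1/((T*(6 + 4))*T²) = 1/((T*10)*T²) = 1/((10*T)*T²) = 1/(10*T³))
-33*(-30 + J(Y)) = -33*(-30 + (⅒)/(-1)³) = -33*(-30 + (⅒)*(-1)) = -33*(-30 - ⅒) = -33*(-301/10) = 9933/10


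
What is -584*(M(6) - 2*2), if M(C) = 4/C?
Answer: 5840/3 ≈ 1946.7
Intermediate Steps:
-584*(M(6) - 2*2) = -584*(4/6 - 2*2) = -584*(4*(⅙) - 4) = -584*(⅔ - 4) = -584*(-10/3) = 5840/3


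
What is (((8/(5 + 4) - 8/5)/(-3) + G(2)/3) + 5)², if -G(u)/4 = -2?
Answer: 1138489/18225 ≈ 62.469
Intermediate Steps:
G(u) = 8 (G(u) = -4*(-2) = 8)
(((8/(5 + 4) - 8/5)/(-3) + G(2)/3) + 5)² = (((8/(5 + 4) - 8/5)/(-3) + 8/3) + 5)² = (((8/9 - 8*⅕)*(-⅓) + 8*(⅓)) + 5)² = (((8*(⅑) - 8/5)*(-⅓) + 8/3) + 5)² = (((8/9 - 8/5)*(-⅓) + 8/3) + 5)² = ((-32/45*(-⅓) + 8/3) + 5)² = ((32/135 + 8/3) + 5)² = (392/135 + 5)² = (1067/135)² = 1138489/18225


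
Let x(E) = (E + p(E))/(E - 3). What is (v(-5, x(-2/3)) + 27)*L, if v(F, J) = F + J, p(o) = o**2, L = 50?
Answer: 36400/33 ≈ 1103.0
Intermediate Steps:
x(E) = (E + E**2)/(-3 + E) (x(E) = (E + E**2)/(E - 3) = (E + E**2)/(-3 + E))
(v(-5, x(-2/3)) + 27)*L = ((-5 + (-2/3)*(1 - 2/3)/(-3 - 2/3)) + 27)*50 = ((-5 + (-2*1/3)*(1 - 2*1/3)/(-3 - 2*1/3)) + 27)*50 = ((-5 - 2*(1 - 2/3)/(3*(-3 - 2/3))) + 27)*50 = ((-5 - 2/3*1/3/(-11/3)) + 27)*50 = ((-5 - 2/3*(-3/11)*1/3) + 27)*50 = ((-5 + 2/33) + 27)*50 = (-163/33 + 27)*50 = (728/33)*50 = 36400/33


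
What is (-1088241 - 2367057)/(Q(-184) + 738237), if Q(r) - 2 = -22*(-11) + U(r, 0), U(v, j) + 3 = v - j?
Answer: -575883/123049 ≈ -4.6801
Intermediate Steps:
U(v, j) = -3 + v - j (U(v, j) = -3 + (v - j) = -3 + v - j)
Q(r) = 241 + r (Q(r) = 2 + (-22*(-11) + (-3 + r - 1*0)) = 2 + (242 + (-3 + r + 0)) = 2 + (242 + (-3 + r)) = 2 + (239 + r) = 241 + r)
(-1088241 - 2367057)/(Q(-184) + 738237) = (-1088241 - 2367057)/((241 - 184) + 738237) = -3455298/(57 + 738237) = -3455298/738294 = -3455298*1/738294 = -575883/123049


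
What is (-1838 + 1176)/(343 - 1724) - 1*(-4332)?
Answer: 5983154/1381 ≈ 4332.5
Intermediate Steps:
(-1838 + 1176)/(343 - 1724) - 1*(-4332) = -662/(-1381) + 4332 = -662*(-1/1381) + 4332 = 662/1381 + 4332 = 5983154/1381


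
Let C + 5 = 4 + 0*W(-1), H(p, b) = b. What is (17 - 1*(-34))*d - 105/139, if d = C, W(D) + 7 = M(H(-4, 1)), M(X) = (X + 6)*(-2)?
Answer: -7194/139 ≈ -51.755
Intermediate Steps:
M(X) = -12 - 2*X (M(X) = (6 + X)*(-2) = -12 - 2*X)
W(D) = -21 (W(D) = -7 + (-12 - 2*1) = -7 + (-12 - 2) = -7 - 14 = -21)
C = -1 (C = -5 + (4 + 0*(-21)) = -5 + (4 + 0) = -5 + 4 = -1)
d = -1
(17 - 1*(-34))*d - 105/139 = (17 - 1*(-34))*(-1) - 105/139 = (17 + 34)*(-1) - 105*1/139 = 51*(-1) - 105/139 = -51 - 105/139 = -7194/139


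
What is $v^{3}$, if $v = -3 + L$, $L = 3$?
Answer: $0$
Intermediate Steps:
$v = 0$ ($v = -3 + 3 = 0$)
$v^{3} = 0^{3} = 0$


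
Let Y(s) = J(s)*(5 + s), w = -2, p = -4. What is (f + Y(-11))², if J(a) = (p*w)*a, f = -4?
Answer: 274576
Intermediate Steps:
J(a) = 8*a (J(a) = (-4*(-2))*a = 8*a)
Y(s) = 8*s*(5 + s) (Y(s) = (8*s)*(5 + s) = 8*s*(5 + s))
(f + Y(-11))² = (-4 + 8*(-11)*(5 - 11))² = (-4 + 8*(-11)*(-6))² = (-4 + 528)² = 524² = 274576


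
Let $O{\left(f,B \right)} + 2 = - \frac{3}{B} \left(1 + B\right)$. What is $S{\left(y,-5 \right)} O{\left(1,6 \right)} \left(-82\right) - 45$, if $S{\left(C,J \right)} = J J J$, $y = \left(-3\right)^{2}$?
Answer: $-56420$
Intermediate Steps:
$y = 9$
$O{\left(f,B \right)} = -2 - \frac{3 \left(1 + B\right)}{B}$ ($O{\left(f,B \right)} = -2 + - \frac{3}{B} \left(1 + B\right) = -2 - \frac{3 \left(1 + B\right)}{B}$)
$S{\left(C,J \right)} = J^{3}$ ($S{\left(C,J \right)} = J^{2} J = J^{3}$)
$S{\left(y,-5 \right)} O{\left(1,6 \right)} \left(-82\right) - 45 = \left(-5\right)^{3} \left(-5 - \frac{3}{6}\right) \left(-82\right) - 45 = - 125 \left(-5 - \frac{1}{2}\right) \left(-82\right) - 45 = \left(-125\right) \left(- \frac{11}{2}\right) \left(-82\right) - 45 = \frac{1375}{2} \left(-82\right) - 45 = -56375 - 45 = -56420$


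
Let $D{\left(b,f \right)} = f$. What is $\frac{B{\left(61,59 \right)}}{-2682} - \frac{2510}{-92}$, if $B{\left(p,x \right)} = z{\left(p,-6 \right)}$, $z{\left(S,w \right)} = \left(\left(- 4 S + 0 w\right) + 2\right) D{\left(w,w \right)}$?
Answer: $\frac{549853}{20562} \approx 26.741$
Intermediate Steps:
$z{\left(S,w \right)} = w \left(2 - 4 S\right)$ ($z{\left(S,w \right)} = \left(\left(- 4 S + 0 w\right) + 2\right) w = \left(\left(- 4 S + 0\right) + 2\right) w = \left(- 4 S + 2\right) w = \left(2 - 4 S\right) w = w \left(2 - 4 S\right)$)
$B{\left(p,x \right)} = -12 + 24 p$ ($B{\left(p,x \right)} = 2 \left(-6\right) \left(1 - 2 p\right) = -12 + 24 p$)
$\frac{B{\left(61,59 \right)}}{-2682} - \frac{2510}{-92} = \frac{-12 + 24 \cdot 61}{-2682} - \frac{2510}{-92} = \left(-12 + 1464\right) \left(- \frac{1}{2682}\right) - - \frac{1255}{46} = 1452 \left(- \frac{1}{2682}\right) + \frac{1255}{46} = - \frac{242}{447} + \frac{1255}{46} = \frac{549853}{20562}$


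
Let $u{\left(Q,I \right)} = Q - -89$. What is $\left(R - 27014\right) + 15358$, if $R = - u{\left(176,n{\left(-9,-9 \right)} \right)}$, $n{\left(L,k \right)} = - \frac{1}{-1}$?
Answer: $-11921$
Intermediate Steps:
$n{\left(L,k \right)} = 1$ ($n{\left(L,k \right)} = \left(-1\right) \left(-1\right) = 1$)
$u{\left(Q,I \right)} = 89 + Q$ ($u{\left(Q,I \right)} = Q + 89 = 89 + Q$)
$R = -265$ ($R = - (89 + 176) = \left(-1\right) 265 = -265$)
$\left(R - 27014\right) + 15358 = \left(-265 - 27014\right) + 15358 = -27279 + 15358 = -11921$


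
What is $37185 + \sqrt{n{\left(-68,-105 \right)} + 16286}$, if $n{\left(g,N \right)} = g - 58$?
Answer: $37185 + 4 \sqrt{1010} \approx 37312.0$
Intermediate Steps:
$n{\left(g,N \right)} = -58 + g$
$37185 + \sqrt{n{\left(-68,-105 \right)} + 16286} = 37185 + \sqrt{\left(-58 - 68\right) + 16286} = 37185 + \sqrt{-126 + 16286} = 37185 + \sqrt{16160} = 37185 + 4 \sqrt{1010}$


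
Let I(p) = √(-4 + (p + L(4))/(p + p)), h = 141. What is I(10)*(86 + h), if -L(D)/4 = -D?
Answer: 681*I*√30/10 ≈ 373.0*I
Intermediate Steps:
L(D) = 4*D (L(D) = -(-4)*D = 4*D)
I(p) = √(-4 + (16 + p)/(2*p)) (I(p) = √(-4 + (p + 4*4)/(p + p)) = √(-4 + (p + 16)/((2*p))) = √(-4 + (16 + p)*(1/(2*p))) = √(-4 + (16 + p)/(2*p)))
I(10)*(86 + h) = (√(-14 + 32/10)/2)*(86 + 141) = (√(-14 + 32*(⅒))/2)*227 = (√(-14 + 16/5)/2)*227 = (√(-54/5)/2)*227 = ((3*I*√30/5)/2)*227 = (3*I*√30/10)*227 = 681*I*√30/10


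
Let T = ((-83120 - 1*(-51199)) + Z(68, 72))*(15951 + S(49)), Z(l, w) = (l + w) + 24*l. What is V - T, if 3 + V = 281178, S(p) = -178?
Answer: 475821352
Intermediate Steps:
V = 281175 (V = -3 + 281178 = 281175)
Z(l, w) = w + 25*l
T = -475540177 (T = ((-83120 - 1*(-51199)) + (72 + 25*68))*(15951 - 178) = ((-83120 + 51199) + (72 + 1700))*15773 = (-31921 + 1772)*15773 = -30149*15773 = -475540177)
V - T = 281175 - 1*(-475540177) = 281175 + 475540177 = 475821352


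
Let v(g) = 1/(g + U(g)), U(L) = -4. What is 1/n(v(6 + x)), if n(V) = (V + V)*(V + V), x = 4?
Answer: 9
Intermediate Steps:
v(g) = 1/(-4 + g) (v(g) = 1/(g - 4) = 1/(-4 + g))
n(V) = 4*V² (n(V) = (2*V)*(2*V) = 4*V²)
1/n(v(6 + x)) = 1/(4*(1/(-4 + (6 + 4)))²) = 1/(4*(1/(-4 + 10))²) = 1/(4*(1/6)²) = 1/(4*(⅙)²) = 1/(4*(1/36)) = 1/(⅑) = 9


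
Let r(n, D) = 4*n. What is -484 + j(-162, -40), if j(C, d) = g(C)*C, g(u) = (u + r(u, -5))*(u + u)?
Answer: -42515764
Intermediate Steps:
g(u) = 10*u² (g(u) = (u + 4*u)*(u + u) = (5*u)*(2*u) = 10*u²)
j(C, d) = 10*C³ (j(C, d) = (10*C²)*C = 10*C³)
-484 + j(-162, -40) = -484 + 10*(-162)³ = -484 + 10*(-4251528) = -484 - 42515280 = -42515764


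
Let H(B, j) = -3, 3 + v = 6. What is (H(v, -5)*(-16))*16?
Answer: 768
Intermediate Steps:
v = 3 (v = -3 + 6 = 3)
(H(v, -5)*(-16))*16 = -3*(-16)*16 = 48*16 = 768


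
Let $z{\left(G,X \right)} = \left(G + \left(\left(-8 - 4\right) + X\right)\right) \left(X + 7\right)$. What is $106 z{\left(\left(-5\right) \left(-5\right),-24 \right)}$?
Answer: $19822$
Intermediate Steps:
$z{\left(G,X \right)} = \left(7 + X\right) \left(-12 + G + X\right)$ ($z{\left(G,X \right)} = \left(G + \left(-12 + X\right)\right) \left(7 + X\right) = \left(-12 + G + X\right) \left(7 + X\right) = \left(7 + X\right) \left(-12 + G + X\right)$)
$106 z{\left(\left(-5\right) \left(-5\right),-24 \right)} = 106 \left(-84 + \left(-24\right)^{2} - -120 + 7 \left(\left(-5\right) \left(-5\right)\right) + \left(-5\right) \left(-5\right) \left(-24\right)\right) = 106 \left(-84 + 576 + 120 + 7 \cdot 25 + 25 \left(-24\right)\right) = 106 \left(-84 + 576 + 120 + 175 - 600\right) = 106 \cdot 187 = 19822$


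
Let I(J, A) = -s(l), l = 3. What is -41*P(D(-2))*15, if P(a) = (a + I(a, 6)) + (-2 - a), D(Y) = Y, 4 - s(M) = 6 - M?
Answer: 1845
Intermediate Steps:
s(M) = -2 + M (s(M) = 4 - (6 - M) = 4 + (-6 + M) = -2 + M)
I(J, A) = -1 (I(J, A) = -(-2 + 3) = -1*1 = -1)
P(a) = -3 (P(a) = (a - 1) + (-2 - a) = (-1 + a) + (-2 - a) = -3)
-41*P(D(-2))*15 = -41*(-3)*15 = 123*15 = 1845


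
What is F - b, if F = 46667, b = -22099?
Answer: 68766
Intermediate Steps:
F - b = 46667 - 1*(-22099) = 46667 + 22099 = 68766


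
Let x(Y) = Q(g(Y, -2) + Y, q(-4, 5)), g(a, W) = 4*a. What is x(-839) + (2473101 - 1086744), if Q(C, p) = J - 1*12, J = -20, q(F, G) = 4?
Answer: 1386325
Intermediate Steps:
Q(C, p) = -32 (Q(C, p) = -20 - 1*12 = -20 - 12 = -32)
x(Y) = -32
x(-839) + (2473101 - 1086744) = -32 + (2473101 - 1086744) = -32 + 1386357 = 1386325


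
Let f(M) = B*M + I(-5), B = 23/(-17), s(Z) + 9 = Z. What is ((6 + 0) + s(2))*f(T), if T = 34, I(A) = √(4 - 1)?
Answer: 46 - √3 ≈ 44.268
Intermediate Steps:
I(A) = √3
s(Z) = -9 + Z
B = -23/17 (B = 23*(-1/17) = -23/17 ≈ -1.3529)
f(M) = √3 - 23*M/17 (f(M) = -23*M/17 + √3 = √3 - 23*M/17)
((6 + 0) + s(2))*f(T) = ((6 + 0) + (-9 + 2))*(√3 - 23/17*34) = (6 - 7)*(√3 - 46) = -(-46 + √3) = 46 - √3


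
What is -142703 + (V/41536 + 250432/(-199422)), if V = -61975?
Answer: -591029568248489/4141596096 ≈ -1.4271e+5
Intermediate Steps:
-142703 + (V/41536 + 250432/(-199422)) = -142703 + (-61975/41536 + 250432/(-199422)) = -142703 + (-61975*1/41536 + 250432*(-1/199422)) = -142703 + (-61975/41536 - 125216/99711) = -142703 - 11380561001/4141596096 = -591029568248489/4141596096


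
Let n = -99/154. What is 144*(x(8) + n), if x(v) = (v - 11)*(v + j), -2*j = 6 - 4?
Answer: -21816/7 ≈ -3116.6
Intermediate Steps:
j = -1 (j = -(6 - 4)/2 = -½*2 = -1)
n = -9/14 (n = -99*1/154 = -9/14 ≈ -0.64286)
x(v) = (-1 + v)*(-11 + v) (x(v) = (v - 11)*(v - 1) = (-11 + v)*(-1 + v) = (-1 + v)*(-11 + v))
144*(x(8) + n) = 144*((11 + 8² - 12*8) - 9/14) = 144*((11 + 64 - 96) - 9/14) = 144*(-21 - 9/14) = 144*(-303/14) = -21816/7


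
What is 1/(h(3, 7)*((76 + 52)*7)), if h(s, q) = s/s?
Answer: 1/896 ≈ 0.0011161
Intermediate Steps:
h(s, q) = 1
1/(h(3, 7)*((76 + 52)*7)) = 1/(1*((76 + 52)*7)) = 1/(1*(128*7)) = 1/(1*896) = 1/896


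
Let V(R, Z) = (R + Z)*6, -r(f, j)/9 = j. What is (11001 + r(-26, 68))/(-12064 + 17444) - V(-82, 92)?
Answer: -312411/5380 ≈ -58.069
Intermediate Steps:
r(f, j) = -9*j
V(R, Z) = 6*R + 6*Z
(11001 + r(-26, 68))/(-12064 + 17444) - V(-82, 92) = (11001 - 9*68)/(-12064 + 17444) - (6*(-82) + 6*92) = (11001 - 612)/5380 - (-492 + 552) = 10389*(1/5380) - 1*60 = 10389/5380 - 60 = -312411/5380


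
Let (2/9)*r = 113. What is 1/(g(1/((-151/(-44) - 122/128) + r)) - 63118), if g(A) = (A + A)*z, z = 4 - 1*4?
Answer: -1/63118 ≈ -1.5843e-5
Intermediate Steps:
r = 1017/2 (r = (9/2)*113 = 1017/2 ≈ 508.50)
z = 0 (z = 4 - 4 = 0)
g(A) = 0 (g(A) = (A + A)*0 = (2*A)*0 = 0)
1/(g(1/((-151/(-44) - 122/128) + r)) - 63118) = 1/(0 - 63118) = 1/(-63118) = -1/63118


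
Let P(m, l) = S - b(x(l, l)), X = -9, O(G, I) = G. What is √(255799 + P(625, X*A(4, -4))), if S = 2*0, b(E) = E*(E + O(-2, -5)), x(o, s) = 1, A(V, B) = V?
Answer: 10*√2558 ≈ 505.77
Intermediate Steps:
b(E) = E*(-2 + E) (b(E) = E*(E - 2) = E*(-2 + E))
S = 0
P(m, l) = 1 (P(m, l) = 0 - (-2 + 1) = 0 - (-1) = 0 - 1*(-1) = 0 + 1 = 1)
√(255799 + P(625, X*A(4, -4))) = √(255799 + 1) = √255800 = 10*√2558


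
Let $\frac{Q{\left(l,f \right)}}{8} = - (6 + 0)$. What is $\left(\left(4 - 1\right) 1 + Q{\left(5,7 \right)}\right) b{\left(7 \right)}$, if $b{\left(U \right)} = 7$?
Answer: $-315$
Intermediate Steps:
$Q{\left(l,f \right)} = -48$ ($Q{\left(l,f \right)} = 8 \left(- (6 + 0)\right) = 8 \left(\left(-1\right) 6\right) = 8 \left(-6\right) = -48$)
$\left(\left(4 - 1\right) 1 + Q{\left(5,7 \right)}\right) b{\left(7 \right)} = \left(\left(4 - 1\right) 1 - 48\right) 7 = \left(3 \cdot 1 - 48\right) 7 = \left(3 - 48\right) 7 = \left(-45\right) 7 = -315$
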